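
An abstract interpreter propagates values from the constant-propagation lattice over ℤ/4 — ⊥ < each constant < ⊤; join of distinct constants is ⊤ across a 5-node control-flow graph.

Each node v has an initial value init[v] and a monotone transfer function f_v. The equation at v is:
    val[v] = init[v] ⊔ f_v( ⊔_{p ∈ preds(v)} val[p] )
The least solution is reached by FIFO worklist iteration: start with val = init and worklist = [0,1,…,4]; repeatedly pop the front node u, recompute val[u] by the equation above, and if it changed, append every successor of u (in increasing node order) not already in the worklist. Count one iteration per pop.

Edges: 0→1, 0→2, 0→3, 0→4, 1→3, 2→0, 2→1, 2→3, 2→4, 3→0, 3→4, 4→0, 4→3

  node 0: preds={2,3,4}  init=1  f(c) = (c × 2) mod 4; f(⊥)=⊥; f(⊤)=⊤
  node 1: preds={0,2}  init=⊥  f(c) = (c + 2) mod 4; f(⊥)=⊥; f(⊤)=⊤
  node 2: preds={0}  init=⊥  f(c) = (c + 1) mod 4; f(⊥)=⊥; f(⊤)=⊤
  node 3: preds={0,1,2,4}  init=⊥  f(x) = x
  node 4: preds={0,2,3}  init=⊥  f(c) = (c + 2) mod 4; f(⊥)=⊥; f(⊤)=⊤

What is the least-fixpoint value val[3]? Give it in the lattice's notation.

Trace (13 dequeues):
  [1] u=0 | in ⊥ | out 1 | ==
  [2] u=1 | in 1 | out 3 | prev ⊥ | push {}
  [3] u=2 | in 1 | out 2 | prev ⊥ | push {0,1}
  [4] u=3 | in ⊤ | out ⊤ | prev ⊥ | push {}
  [5] u=4 | in ⊤ | out ⊤ | prev ⊥ | push {3}
  [6] u=0 | in ⊤ | out ⊤ | prev 1 | push {2,4}
  [7] u=1 | in ⊤ | out ⊤ | prev 3 | push {}
  [8] u=3 | in ⊤ | out ⊤ | ==
  [9] u=2 | in ⊤ | out ⊤ | prev 2 | push {0,1,3}
  [10] u=4 | in ⊤ | out ⊤ | ==
  [11] u=0 | in ⊤ | out ⊤ | ==
  [12] u=1 | in ⊤ | out ⊤ | ==
  [13] u=3 | in ⊤ | out ⊤ | ==

Converged values:
  [0] ⊤
  [1] ⊤
  [2] ⊤
  [3] ⊤
  [4] ⊤

⊤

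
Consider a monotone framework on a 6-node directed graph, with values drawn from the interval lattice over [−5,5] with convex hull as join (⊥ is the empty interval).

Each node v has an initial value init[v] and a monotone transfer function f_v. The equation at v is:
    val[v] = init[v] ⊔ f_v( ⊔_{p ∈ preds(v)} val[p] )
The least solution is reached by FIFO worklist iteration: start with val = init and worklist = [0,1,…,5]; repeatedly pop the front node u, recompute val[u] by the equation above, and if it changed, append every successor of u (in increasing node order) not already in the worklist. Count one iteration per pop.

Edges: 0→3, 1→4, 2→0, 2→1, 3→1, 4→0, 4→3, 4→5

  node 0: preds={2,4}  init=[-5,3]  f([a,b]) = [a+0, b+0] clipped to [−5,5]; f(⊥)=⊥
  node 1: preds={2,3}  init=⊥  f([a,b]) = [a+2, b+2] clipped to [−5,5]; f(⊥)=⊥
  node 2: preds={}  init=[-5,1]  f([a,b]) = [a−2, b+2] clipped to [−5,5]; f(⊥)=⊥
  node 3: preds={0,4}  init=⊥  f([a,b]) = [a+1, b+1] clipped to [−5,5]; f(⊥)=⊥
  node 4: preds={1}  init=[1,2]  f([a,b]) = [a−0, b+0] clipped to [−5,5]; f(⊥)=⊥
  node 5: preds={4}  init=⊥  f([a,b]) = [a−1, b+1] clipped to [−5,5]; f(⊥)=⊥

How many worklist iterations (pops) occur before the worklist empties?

14

Iteration log — 14 steps:
  step 1. node 0  ⊔preds=[-5,2]  new=[-5,3]  stable
  step 2. node 1  ⊔preds=[-5,1]  new=[-3,3]  old=⊥  +wl: 
  step 3. node 2  ⊔preds=⊥  new=[-5,1]  stable
  step 4. node 3  ⊔preds=[-5,3]  new=[-4,4]  old=⊥  +wl: 1
  step 5. node 4  ⊔preds=[-3,3]  new=[-3,3]  old=[1,2]  +wl: 0,3
  step 6. node 5  ⊔preds=[-3,3]  new=[-4,4]  old=⊥  +wl: 
  step 7. node 1  ⊔preds=[-5,4]  new=[-3,5]  old=[-3,3]  +wl: 4
  step 8. node 0  ⊔preds=[-5,3]  new=[-5,3]  stable
  step 9. node 3  ⊔preds=[-5,3]  new=[-4,4]  stable
  step 10. node 4  ⊔preds=[-3,5]  new=[-3,5]  old=[-3,3]  +wl: 0,3,5
  step 11. node 0  ⊔preds=[-5,5]  new=[-5,5]  old=[-5,3]  +wl: 
  step 12. node 3  ⊔preds=[-5,5]  new=[-4,5]  old=[-4,4]  +wl: 1
  step 13. node 5  ⊔preds=[-3,5]  new=[-4,5]  old=[-4,4]  +wl: 
  step 14. node 1  ⊔preds=[-5,5]  new=[-3,5]  stable

Least fixpoint reached:
  node 0: [-5,5]
  node 1: [-3,5]
  node 2: [-5,1]
  node 3: [-4,5]
  node 4: [-3,5]
  node 5: [-4,5]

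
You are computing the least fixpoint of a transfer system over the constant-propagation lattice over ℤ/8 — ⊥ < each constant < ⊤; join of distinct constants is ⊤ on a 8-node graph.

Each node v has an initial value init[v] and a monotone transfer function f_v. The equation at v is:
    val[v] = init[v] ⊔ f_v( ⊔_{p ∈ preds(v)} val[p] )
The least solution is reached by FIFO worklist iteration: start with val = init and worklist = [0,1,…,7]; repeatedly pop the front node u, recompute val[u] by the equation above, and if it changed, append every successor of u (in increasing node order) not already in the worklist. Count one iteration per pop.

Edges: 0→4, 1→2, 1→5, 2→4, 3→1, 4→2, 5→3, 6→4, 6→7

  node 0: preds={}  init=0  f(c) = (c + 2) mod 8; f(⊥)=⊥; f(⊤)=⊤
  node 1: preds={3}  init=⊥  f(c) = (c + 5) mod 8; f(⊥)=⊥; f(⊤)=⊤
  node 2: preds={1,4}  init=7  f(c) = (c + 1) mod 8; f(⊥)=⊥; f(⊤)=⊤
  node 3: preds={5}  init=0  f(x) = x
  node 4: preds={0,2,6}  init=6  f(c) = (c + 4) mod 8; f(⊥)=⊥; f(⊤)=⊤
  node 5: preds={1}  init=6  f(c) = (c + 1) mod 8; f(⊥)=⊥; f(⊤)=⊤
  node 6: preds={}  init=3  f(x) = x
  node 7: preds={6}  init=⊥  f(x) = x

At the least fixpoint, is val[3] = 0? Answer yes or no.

no

Worklist (12 pops):
  #1 pop 0: in=⊥ → 0 (no change)
  #2 pop 1: in=0 → 5 (was ⊥); enqueue []
  #3 pop 2: in=⊤ → ⊤ (was 7); enqueue []
  #4 pop 3: in=6 → ⊤ (was 0); enqueue [1]
  #5 pop 4: in=⊤ → ⊤ (was 6); enqueue [2]
  #6 pop 5: in=5 → 6 (no change)
  #7 pop 6: in=⊥ → 3 (no change)
  #8 pop 7: in=3 → 3 (was ⊥); enqueue []
  #9 pop 1: in=⊤ → ⊤ (was 5); enqueue [5]
  #10 pop 2: in=⊤ → ⊤ (no change)
  #11 pop 5: in=⊤ → ⊤ (was 6); enqueue [3]
  #12 pop 3: in=⊤ → ⊤ (no change)

Fixpoint:
  val[0] = 0
  val[1] = ⊤
  val[2] = ⊤
  val[3] = ⊤
  val[4] = ⊤
  val[5] = ⊤
  val[6] = 3
  val[7] = 3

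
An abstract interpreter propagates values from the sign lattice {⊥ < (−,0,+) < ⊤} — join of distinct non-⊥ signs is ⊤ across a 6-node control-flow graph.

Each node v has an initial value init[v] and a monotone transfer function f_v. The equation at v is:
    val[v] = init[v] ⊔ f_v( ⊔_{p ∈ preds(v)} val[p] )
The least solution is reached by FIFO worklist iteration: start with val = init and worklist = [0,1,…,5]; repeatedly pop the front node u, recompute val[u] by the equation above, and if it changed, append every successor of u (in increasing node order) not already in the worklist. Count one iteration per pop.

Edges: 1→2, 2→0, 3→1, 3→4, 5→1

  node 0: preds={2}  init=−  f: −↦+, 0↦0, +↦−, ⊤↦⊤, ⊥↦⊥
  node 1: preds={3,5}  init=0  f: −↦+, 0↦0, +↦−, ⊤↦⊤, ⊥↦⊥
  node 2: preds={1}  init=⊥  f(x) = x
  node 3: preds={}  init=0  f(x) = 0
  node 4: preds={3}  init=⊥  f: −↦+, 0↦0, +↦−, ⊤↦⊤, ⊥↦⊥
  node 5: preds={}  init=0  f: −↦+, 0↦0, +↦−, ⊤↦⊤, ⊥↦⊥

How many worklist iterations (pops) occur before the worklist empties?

Trace (7 dequeues):
  [1] u=0 | in ⊥ | out − | ==
  [2] u=1 | in 0 | out 0 | ==
  [3] u=2 | in 0 | out 0 | prev ⊥ | push {0}
  [4] u=3 | in ⊥ | out 0 | ==
  [5] u=4 | in 0 | out 0 | prev ⊥ | push {}
  [6] u=5 | in ⊥ | out 0 | ==
  [7] u=0 | in 0 | out ⊤ | prev − | push {}

Converged values:
  [0] ⊤
  [1] 0
  [2] 0
  [3] 0
  [4] 0
  [5] 0

7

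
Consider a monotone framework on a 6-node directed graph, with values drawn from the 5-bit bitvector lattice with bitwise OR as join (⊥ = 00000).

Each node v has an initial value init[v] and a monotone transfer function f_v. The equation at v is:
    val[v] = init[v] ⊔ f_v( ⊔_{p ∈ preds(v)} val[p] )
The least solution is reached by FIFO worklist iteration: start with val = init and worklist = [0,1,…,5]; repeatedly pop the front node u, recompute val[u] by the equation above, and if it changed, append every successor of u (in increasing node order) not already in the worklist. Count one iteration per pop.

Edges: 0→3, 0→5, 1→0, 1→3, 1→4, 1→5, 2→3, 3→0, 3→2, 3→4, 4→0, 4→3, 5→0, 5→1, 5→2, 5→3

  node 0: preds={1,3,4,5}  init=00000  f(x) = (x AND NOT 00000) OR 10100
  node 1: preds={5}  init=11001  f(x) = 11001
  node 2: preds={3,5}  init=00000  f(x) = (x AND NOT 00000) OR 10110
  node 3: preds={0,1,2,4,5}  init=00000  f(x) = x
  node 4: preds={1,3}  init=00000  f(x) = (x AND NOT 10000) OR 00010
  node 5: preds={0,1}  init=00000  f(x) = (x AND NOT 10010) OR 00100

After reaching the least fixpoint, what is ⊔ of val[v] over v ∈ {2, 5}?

Trace (11 dequeues):
  [1] u=0 | in 11001 | out 11101 | prev 00000 | push {}
  [2] u=1 | in 00000 | out 11001 | ==
  [3] u=2 | in 00000 | out 10110 | prev 00000 | push {}
  [4] u=3 | in 11111 | out 11111 | prev 00000 | push {0,2}
  [5] u=4 | in 11111 | out 01111 | prev 00000 | push {3}
  [6] u=5 | in 11101 | out 01101 | prev 00000 | push {1}
  [7] u=0 | in 11111 | out 11111 | prev 11101 | push {5}
  [8] u=2 | in 11111 | out 11111 | prev 10110 | push {}
  [9] u=3 | in 11111 | out 11111 | ==
  [10] u=1 | in 01101 | out 11001 | ==
  [11] u=5 | in 11111 | out 01101 | ==

Converged values:
  [0] 11111
  [1] 11001
  [2] 11111
  [3] 11111
  [4] 01111
  [5] 01101

11111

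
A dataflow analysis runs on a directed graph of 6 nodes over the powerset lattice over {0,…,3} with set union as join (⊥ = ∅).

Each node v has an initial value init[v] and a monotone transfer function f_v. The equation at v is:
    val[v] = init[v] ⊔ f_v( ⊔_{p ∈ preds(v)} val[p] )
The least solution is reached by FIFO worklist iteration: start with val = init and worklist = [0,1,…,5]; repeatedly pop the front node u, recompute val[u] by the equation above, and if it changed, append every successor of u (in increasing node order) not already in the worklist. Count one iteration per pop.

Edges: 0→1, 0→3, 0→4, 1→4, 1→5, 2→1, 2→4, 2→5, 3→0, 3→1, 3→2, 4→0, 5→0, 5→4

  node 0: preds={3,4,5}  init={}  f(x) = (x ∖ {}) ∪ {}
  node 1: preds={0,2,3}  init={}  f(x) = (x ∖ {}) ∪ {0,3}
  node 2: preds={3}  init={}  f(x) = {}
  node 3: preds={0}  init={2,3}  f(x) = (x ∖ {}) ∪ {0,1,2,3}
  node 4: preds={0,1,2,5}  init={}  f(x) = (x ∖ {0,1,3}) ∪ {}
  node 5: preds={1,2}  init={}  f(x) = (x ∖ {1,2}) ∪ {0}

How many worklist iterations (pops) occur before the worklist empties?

Trace (12 dequeues):
  [1] u=0 | in {2,3} | out {2,3} | prev {} | push {}
  [2] u=1 | in {2,3} | out {0,2,3} | prev {} | push {}
  [3] u=2 | in {2,3} | out {} | ==
  [4] u=3 | in {2,3} | out {0,1,2,3} | prev {2,3} | push {0,1,2}
  [5] u=4 | in {0,2,3} | out {2} | prev {} | push {}
  [6] u=5 | in {0,2,3} | out {0,3} | prev {} | push {4}
  [7] u=0 | in {0,1,2,3} | out {0,1,2,3} | prev {2,3} | push {3}
  [8] u=1 | in {0,1,2,3} | out {0,1,2,3} | prev {0,2,3} | push {5}
  [9] u=2 | in {0,1,2,3} | out {} | ==
  [10] u=4 | in {0,1,2,3} | out {2} | ==
  [11] u=3 | in {0,1,2,3} | out {0,1,2,3} | ==
  [12] u=5 | in {0,1,2,3} | out {0,3} | ==

Converged values:
  [0] {0,1,2,3}
  [1] {0,1,2,3}
  [2] {}
  [3] {0,1,2,3}
  [4] {2}
  [5] {0,3}

12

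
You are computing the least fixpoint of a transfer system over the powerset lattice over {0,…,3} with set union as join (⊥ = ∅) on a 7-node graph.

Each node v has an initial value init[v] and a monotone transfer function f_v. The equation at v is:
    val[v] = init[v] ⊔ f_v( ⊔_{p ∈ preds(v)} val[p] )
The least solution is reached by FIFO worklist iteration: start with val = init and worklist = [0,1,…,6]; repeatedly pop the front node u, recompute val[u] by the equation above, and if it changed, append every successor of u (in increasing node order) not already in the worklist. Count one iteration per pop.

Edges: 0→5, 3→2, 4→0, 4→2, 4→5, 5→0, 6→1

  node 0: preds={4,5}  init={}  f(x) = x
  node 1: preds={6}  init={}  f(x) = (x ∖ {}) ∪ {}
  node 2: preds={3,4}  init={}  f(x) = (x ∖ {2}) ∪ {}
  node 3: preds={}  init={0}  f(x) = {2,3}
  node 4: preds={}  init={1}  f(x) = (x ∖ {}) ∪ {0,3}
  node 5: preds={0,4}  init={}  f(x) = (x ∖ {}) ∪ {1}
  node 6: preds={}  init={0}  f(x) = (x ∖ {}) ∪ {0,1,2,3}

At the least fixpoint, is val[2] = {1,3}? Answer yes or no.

no

Iteration log — 11 steps:
  step 1. node 0  ⊔preds={1}  new={1}  old={}  +wl: 
  step 2. node 1  ⊔preds={0}  new={0}  old={}  +wl: 
  step 3. node 2  ⊔preds={0,1}  new={0,1}  old={}  +wl: 
  step 4. node 3  ⊔preds={}  new={0,2,3}  old={0}  +wl: 2
  step 5. node 4  ⊔preds={}  new={0,1,3}  old={1}  +wl: 0
  step 6. node 5  ⊔preds={0,1,3}  new={0,1,3}  old={}  +wl: 
  step 7. node 6  ⊔preds={}  new={0,1,2,3}  old={0}  +wl: 1
  step 8. node 2  ⊔preds={0,1,2,3}  new={0,1,3}  old={0,1}  +wl: 
  step 9. node 0  ⊔preds={0,1,3}  new={0,1,3}  old={1}  +wl: 5
  step 10. node 1  ⊔preds={0,1,2,3}  new={0,1,2,3}  old={0}  +wl: 
  step 11. node 5  ⊔preds={0,1,3}  new={0,1,3}  stable

Least fixpoint reached:
  node 0: {0,1,3}
  node 1: {0,1,2,3}
  node 2: {0,1,3}
  node 3: {0,2,3}
  node 4: {0,1,3}
  node 5: {0,1,3}
  node 6: {0,1,2,3}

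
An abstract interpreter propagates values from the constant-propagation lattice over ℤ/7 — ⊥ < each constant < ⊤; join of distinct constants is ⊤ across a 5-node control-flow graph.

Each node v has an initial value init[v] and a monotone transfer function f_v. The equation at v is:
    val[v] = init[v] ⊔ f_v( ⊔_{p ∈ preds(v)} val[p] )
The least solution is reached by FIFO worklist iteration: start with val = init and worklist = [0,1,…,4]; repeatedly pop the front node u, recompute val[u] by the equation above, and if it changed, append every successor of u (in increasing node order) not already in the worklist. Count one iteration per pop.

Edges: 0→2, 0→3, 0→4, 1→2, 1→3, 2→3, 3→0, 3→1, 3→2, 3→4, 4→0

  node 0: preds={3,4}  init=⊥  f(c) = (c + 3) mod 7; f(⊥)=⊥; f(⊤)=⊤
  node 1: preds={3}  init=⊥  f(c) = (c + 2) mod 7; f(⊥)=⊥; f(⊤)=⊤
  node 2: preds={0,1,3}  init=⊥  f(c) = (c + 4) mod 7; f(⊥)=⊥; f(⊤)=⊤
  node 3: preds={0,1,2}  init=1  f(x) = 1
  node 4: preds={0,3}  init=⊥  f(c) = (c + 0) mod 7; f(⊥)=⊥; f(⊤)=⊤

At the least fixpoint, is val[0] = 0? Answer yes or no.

Trace (9 dequeues):
  [1] u=0 | in 1 | out 4 | prev ⊥ | push {}
  [2] u=1 | in 1 | out 3 | prev ⊥ | push {}
  [3] u=2 | in ⊤ | out ⊤ | prev ⊥ | push {}
  [4] u=3 | in ⊤ | out 1 | ==
  [5] u=4 | in ⊤ | out ⊤ | prev ⊥ | push {0}
  [6] u=0 | in ⊤ | out ⊤ | prev 4 | push {2,3,4}
  [7] u=2 | in ⊤ | out ⊤ | ==
  [8] u=3 | in ⊤ | out 1 | ==
  [9] u=4 | in ⊤ | out ⊤ | ==

Converged values:
  [0] ⊤
  [1] 3
  [2] ⊤
  [3] 1
  [4] ⊤

no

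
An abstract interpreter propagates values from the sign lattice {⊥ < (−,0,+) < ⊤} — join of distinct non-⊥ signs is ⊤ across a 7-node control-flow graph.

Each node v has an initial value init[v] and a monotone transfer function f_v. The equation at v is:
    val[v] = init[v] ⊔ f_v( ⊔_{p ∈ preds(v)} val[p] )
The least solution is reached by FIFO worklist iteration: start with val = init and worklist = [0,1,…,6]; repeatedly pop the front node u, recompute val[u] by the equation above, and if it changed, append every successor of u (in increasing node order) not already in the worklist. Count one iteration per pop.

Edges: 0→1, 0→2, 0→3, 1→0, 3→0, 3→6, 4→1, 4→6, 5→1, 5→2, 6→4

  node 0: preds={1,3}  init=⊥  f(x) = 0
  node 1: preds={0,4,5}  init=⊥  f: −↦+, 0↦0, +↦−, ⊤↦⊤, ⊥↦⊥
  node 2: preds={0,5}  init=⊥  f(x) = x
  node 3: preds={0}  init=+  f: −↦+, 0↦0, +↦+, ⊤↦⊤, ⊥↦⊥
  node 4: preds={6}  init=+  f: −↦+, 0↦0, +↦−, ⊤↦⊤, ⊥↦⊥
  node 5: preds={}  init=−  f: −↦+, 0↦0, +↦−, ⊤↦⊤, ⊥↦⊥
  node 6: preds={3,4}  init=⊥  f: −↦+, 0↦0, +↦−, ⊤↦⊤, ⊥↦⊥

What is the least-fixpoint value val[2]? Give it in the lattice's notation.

Worklist (11 pops):
  #1 pop 0: in=+ → 0 (was ⊥); enqueue []
  #2 pop 1: in=⊤ → ⊤ (was ⊥); enqueue [0]
  #3 pop 2: in=⊤ → ⊤ (was ⊥); enqueue []
  #4 pop 3: in=0 → ⊤ (was +); enqueue []
  #5 pop 4: in=⊥ → + (no change)
  #6 pop 5: in=⊥ → − (no change)
  #7 pop 6: in=⊤ → ⊤ (was ⊥); enqueue [4]
  #8 pop 0: in=⊤ → 0 (no change)
  #9 pop 4: in=⊤ → ⊤ (was +); enqueue [1,6]
  #10 pop 1: in=⊤ → ⊤ (no change)
  #11 pop 6: in=⊤ → ⊤ (no change)

Fixpoint:
  val[0] = 0
  val[1] = ⊤
  val[2] = ⊤
  val[3] = ⊤
  val[4] = ⊤
  val[5] = −
  val[6] = ⊤

⊤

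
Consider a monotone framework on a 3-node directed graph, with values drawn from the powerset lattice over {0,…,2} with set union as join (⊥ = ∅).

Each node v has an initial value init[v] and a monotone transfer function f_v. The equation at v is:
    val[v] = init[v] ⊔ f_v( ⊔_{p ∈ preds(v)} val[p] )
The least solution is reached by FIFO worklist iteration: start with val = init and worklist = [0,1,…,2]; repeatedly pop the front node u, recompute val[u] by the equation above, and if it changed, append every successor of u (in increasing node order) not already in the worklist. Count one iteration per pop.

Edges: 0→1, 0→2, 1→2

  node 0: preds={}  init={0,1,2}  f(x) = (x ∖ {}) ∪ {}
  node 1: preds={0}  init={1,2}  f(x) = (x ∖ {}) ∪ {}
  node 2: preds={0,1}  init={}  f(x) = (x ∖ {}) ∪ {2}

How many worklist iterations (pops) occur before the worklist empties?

Trace (3 dequeues):
  [1] u=0 | in {} | out {0,1,2} | ==
  [2] u=1 | in {0,1,2} | out {0,1,2} | prev {1,2} | push {}
  [3] u=2 | in {0,1,2} | out {0,1,2} | prev {} | push {}

Converged values:
  [0] {0,1,2}
  [1] {0,1,2}
  [2] {0,1,2}

3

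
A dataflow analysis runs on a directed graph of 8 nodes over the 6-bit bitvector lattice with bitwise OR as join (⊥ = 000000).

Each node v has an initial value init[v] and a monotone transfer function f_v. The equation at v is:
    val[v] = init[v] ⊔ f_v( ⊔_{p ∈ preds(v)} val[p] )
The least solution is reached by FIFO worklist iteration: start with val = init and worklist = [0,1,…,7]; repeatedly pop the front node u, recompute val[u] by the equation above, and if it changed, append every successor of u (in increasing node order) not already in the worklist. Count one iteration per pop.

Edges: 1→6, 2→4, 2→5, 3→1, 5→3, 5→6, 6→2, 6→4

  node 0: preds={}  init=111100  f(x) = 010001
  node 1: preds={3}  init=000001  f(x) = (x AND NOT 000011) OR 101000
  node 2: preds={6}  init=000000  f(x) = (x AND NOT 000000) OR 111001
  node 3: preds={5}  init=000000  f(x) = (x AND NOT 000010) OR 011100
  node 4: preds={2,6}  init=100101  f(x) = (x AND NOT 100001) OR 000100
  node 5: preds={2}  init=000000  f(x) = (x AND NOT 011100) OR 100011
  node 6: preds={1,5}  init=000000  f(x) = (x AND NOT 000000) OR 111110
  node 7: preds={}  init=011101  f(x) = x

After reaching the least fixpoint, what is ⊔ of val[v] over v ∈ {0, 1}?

111101

Worklist (15 pops):
  #1 pop 0: in=000000 → 111101 (was 111100); enqueue []
  #2 pop 1: in=000000 → 101001 (was 000001); enqueue []
  #3 pop 2: in=000000 → 111001 (was 000000); enqueue []
  #4 pop 3: in=000000 → 011100 (was 000000); enqueue [1]
  #5 pop 4: in=111001 → 111101 (was 100101); enqueue []
  #6 pop 5: in=111001 → 100011 (was 000000); enqueue [3]
  #7 pop 6: in=101011 → 111111 (was 000000); enqueue [2,4]
  #8 pop 7: in=000000 → 011101 (no change)
  #9 pop 1: in=011100 → 111101 (was 101001); enqueue [6]
  #10 pop 3: in=100011 → 111101 (was 011100); enqueue [1]
  #11 pop 2: in=111111 → 111111 (was 111001); enqueue [5]
  #12 pop 4: in=111111 → 111111 (was 111101); enqueue []
  #13 pop 6: in=111111 → 111111 (no change)
  #14 pop 1: in=111101 → 111101 (no change)
  #15 pop 5: in=111111 → 100011 (no change)

Fixpoint:
  val[0] = 111101
  val[1] = 111101
  val[2] = 111111
  val[3] = 111101
  val[4] = 111111
  val[5] = 100011
  val[6] = 111111
  val[7] = 011101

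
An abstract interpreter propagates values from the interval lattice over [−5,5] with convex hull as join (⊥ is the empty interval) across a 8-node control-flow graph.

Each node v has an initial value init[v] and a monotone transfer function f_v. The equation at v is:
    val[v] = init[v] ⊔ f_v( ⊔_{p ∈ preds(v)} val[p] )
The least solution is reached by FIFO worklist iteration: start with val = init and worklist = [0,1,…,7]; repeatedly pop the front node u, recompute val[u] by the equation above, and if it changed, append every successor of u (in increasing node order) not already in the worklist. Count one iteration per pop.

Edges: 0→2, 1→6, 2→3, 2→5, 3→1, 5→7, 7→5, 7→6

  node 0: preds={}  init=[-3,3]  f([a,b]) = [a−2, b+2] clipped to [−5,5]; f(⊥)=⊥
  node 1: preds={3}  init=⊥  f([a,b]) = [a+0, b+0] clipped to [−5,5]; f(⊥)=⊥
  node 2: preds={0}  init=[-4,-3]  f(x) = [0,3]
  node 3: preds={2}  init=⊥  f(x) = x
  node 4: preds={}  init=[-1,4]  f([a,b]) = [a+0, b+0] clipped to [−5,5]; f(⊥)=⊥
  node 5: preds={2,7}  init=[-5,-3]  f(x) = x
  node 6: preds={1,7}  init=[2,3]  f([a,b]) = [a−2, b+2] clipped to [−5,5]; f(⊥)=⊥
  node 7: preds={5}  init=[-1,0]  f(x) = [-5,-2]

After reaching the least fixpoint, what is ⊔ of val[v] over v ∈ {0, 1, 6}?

[-5,5]

Trace (11 dequeues):
  [1] u=0 | in ⊥ | out [-3,3] | ==
  [2] u=1 | in ⊥ | out ⊥ | ==
  [3] u=2 | in [-3,3] | out [-4,3] | prev [-4,-3] | push {}
  [4] u=3 | in [-4,3] | out [-4,3] | prev ⊥ | push {1}
  [5] u=4 | in ⊥ | out [-1,4] | ==
  [6] u=5 | in [-4,3] | out [-5,3] | prev [-5,-3] | push {}
  [7] u=6 | in [-1,0] | out [-3,3] | prev [2,3] | push {}
  [8] u=7 | in [-5,3] | out [-5,0] | prev [-1,0] | push {5,6}
  [9] u=1 | in [-4,3] | out [-4,3] | prev ⊥ | push {}
  [10] u=5 | in [-5,3] | out [-5,3] | ==
  [11] u=6 | in [-5,3] | out [-5,5] | prev [-3,3] | push {}

Converged values:
  [0] [-3,3]
  [1] [-4,3]
  [2] [-4,3]
  [3] [-4,3]
  [4] [-1,4]
  [5] [-5,3]
  [6] [-5,5]
  [7] [-5,0]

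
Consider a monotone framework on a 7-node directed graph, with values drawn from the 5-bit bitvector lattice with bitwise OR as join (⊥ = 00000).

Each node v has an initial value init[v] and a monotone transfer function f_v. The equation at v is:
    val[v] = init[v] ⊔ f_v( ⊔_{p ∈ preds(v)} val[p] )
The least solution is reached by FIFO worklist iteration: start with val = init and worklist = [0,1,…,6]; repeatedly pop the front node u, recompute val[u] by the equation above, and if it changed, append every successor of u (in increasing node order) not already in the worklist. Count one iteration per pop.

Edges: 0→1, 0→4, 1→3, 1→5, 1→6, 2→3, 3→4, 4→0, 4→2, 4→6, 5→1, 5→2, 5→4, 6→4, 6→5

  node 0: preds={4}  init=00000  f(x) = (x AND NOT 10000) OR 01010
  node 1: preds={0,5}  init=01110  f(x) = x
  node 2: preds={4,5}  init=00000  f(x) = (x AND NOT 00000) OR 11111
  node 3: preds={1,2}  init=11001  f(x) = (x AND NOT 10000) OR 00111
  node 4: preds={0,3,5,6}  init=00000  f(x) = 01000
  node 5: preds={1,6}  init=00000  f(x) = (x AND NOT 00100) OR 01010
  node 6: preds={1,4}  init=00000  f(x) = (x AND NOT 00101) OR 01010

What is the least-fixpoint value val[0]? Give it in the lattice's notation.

01010

Worklist (12 pops):
  #1 pop 0: in=00000 → 01010 (was 00000); enqueue []
  #2 pop 1: in=01010 → 01110 (no change)
  #3 pop 2: in=00000 → 11111 (was 00000); enqueue []
  #4 pop 3: in=11111 → 11111 (was 11001); enqueue []
  #5 pop 4: in=11111 → 01000 (was 00000); enqueue [0,2]
  #6 pop 5: in=01110 → 01010 (was 00000); enqueue [1,4]
  #7 pop 6: in=01110 → 01010 (was 00000); enqueue [5]
  #8 pop 0: in=01000 → 01010 (no change)
  #9 pop 2: in=01010 → 11111 (no change)
  #10 pop 1: in=01010 → 01110 (no change)
  #11 pop 4: in=11111 → 01000 (no change)
  #12 pop 5: in=01110 → 01010 (no change)

Fixpoint:
  val[0] = 01010
  val[1] = 01110
  val[2] = 11111
  val[3] = 11111
  val[4] = 01000
  val[5] = 01010
  val[6] = 01010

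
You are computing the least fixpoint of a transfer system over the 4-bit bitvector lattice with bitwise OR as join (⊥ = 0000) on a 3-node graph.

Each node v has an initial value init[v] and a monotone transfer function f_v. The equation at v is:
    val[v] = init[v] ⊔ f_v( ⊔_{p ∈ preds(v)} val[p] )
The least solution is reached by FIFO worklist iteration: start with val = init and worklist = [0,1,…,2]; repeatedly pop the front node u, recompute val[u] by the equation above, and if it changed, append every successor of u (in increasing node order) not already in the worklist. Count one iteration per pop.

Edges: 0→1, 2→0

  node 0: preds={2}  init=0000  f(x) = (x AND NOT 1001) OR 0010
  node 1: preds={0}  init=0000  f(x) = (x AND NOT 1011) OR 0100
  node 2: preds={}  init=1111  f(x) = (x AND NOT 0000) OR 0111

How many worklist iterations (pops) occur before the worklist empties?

Worklist (3 pops):
  #1 pop 0: in=1111 → 0110 (was 0000); enqueue []
  #2 pop 1: in=0110 → 0100 (was 0000); enqueue []
  #3 pop 2: in=0000 → 1111 (no change)

Fixpoint:
  val[0] = 0110
  val[1] = 0100
  val[2] = 1111

3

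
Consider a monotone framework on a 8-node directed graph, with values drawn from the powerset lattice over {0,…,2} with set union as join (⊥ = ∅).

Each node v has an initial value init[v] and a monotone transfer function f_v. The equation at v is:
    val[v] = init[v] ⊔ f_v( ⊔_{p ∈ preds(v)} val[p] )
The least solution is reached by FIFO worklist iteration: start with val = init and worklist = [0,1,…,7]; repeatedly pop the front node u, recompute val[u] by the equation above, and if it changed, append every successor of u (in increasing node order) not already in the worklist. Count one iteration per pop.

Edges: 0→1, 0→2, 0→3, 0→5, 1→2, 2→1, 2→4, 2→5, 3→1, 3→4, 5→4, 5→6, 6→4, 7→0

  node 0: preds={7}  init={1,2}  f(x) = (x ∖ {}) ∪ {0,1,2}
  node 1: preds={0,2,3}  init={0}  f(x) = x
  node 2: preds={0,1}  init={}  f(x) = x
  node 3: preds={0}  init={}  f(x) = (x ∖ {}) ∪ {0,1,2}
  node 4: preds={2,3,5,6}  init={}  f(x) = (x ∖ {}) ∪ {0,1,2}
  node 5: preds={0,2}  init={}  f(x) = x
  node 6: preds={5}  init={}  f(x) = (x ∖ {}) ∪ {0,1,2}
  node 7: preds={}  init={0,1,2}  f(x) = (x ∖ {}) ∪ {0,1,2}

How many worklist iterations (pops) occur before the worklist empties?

10

Iteration log — 10 steps:
  step 1. node 0  ⊔preds={0,1,2}  new={0,1,2}  old={1,2}  +wl: 
  step 2. node 1  ⊔preds={0,1,2}  new={0,1,2}  old={0}  +wl: 
  step 3. node 2  ⊔preds={0,1,2}  new={0,1,2}  old={}  +wl: 1
  step 4. node 3  ⊔preds={0,1,2}  new={0,1,2}  old={}  +wl: 
  step 5. node 4  ⊔preds={0,1,2}  new={0,1,2}  old={}  +wl: 
  step 6. node 5  ⊔preds={0,1,2}  new={0,1,2}  old={}  +wl: 4
  step 7. node 6  ⊔preds={0,1,2}  new={0,1,2}  old={}  +wl: 
  step 8. node 7  ⊔preds={}  new={0,1,2}  stable
  step 9. node 1  ⊔preds={0,1,2}  new={0,1,2}  stable
  step 10. node 4  ⊔preds={0,1,2}  new={0,1,2}  stable

Least fixpoint reached:
  node 0: {0,1,2}
  node 1: {0,1,2}
  node 2: {0,1,2}
  node 3: {0,1,2}
  node 4: {0,1,2}
  node 5: {0,1,2}
  node 6: {0,1,2}
  node 7: {0,1,2}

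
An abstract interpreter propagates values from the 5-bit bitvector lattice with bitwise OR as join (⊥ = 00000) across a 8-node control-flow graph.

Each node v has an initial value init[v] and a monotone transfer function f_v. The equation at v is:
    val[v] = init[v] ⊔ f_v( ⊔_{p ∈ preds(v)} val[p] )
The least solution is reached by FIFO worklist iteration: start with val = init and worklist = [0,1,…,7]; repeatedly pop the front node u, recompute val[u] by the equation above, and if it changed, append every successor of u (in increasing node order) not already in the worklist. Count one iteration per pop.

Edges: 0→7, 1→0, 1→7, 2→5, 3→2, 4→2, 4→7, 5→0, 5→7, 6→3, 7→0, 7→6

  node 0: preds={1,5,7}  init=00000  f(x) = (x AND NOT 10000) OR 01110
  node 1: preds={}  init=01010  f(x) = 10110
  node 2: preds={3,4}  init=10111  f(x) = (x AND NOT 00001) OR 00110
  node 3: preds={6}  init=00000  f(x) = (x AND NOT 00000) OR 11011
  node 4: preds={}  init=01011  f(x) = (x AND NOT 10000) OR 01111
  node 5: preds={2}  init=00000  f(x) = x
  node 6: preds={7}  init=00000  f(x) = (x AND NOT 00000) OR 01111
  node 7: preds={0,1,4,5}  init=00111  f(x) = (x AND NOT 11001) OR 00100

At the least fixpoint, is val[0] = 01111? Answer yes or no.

Trace (12 dequeues):
  [1] u=0 | in 01111 | out 01111 | prev 00000 | push {}
  [2] u=1 | in 00000 | out 11110 | prev 01010 | push {0}
  [3] u=2 | in 01011 | out 11111 | prev 10111 | push {}
  [4] u=3 | in 00000 | out 11011 | prev 00000 | push {2}
  [5] u=4 | in 00000 | out 01111 | prev 01011 | push {}
  [6] u=5 | in 11111 | out 11111 | prev 00000 | push {}
  [7] u=6 | in 00111 | out 01111 | prev 00000 | push {3}
  [8] u=7 | in 11111 | out 00111 | ==
  [9] u=0 | in 11111 | out 01111 | ==
  [10] u=2 | in 11111 | out 11111 | ==
  [11] u=3 | in 01111 | out 11111 | prev 11011 | push {2}
  [12] u=2 | in 11111 | out 11111 | ==

Converged values:
  [0] 01111
  [1] 11110
  [2] 11111
  [3] 11111
  [4] 01111
  [5] 11111
  [6] 01111
  [7] 00111

yes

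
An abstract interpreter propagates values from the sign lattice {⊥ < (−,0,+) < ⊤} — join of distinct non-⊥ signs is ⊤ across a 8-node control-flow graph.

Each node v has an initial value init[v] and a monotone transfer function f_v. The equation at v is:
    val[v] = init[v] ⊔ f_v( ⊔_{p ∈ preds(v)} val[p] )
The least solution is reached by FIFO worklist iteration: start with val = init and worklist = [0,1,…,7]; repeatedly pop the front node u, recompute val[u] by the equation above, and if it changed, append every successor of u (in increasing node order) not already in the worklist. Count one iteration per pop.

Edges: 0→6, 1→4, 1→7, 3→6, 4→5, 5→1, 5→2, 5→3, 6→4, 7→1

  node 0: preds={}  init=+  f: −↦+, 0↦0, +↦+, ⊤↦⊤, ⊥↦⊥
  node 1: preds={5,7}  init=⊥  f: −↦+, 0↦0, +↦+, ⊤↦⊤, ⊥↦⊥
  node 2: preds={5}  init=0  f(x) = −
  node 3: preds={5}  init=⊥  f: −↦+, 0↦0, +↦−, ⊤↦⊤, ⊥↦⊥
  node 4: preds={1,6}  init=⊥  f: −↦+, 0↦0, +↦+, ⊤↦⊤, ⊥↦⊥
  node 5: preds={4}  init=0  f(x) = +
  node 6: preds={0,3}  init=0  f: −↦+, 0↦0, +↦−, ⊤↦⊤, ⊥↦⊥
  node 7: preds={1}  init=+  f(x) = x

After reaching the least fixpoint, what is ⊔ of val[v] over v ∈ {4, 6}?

⊤

Worklist (13 pops):
  #1 pop 0: in=⊥ → + (no change)
  #2 pop 1: in=⊤ → ⊤ (was ⊥); enqueue []
  #3 pop 2: in=0 → ⊤ (was 0); enqueue []
  #4 pop 3: in=0 → 0 (was ⊥); enqueue []
  #5 pop 4: in=⊤ → ⊤ (was ⊥); enqueue []
  #6 pop 5: in=⊤ → ⊤ (was 0); enqueue [1,2,3]
  #7 pop 6: in=⊤ → ⊤ (was 0); enqueue [4]
  #8 pop 7: in=⊤ → ⊤ (was +); enqueue []
  #9 pop 1: in=⊤ → ⊤ (no change)
  #10 pop 2: in=⊤ → ⊤ (no change)
  #11 pop 3: in=⊤ → ⊤ (was 0); enqueue [6]
  #12 pop 4: in=⊤ → ⊤ (no change)
  #13 pop 6: in=⊤ → ⊤ (no change)

Fixpoint:
  val[0] = +
  val[1] = ⊤
  val[2] = ⊤
  val[3] = ⊤
  val[4] = ⊤
  val[5] = ⊤
  val[6] = ⊤
  val[7] = ⊤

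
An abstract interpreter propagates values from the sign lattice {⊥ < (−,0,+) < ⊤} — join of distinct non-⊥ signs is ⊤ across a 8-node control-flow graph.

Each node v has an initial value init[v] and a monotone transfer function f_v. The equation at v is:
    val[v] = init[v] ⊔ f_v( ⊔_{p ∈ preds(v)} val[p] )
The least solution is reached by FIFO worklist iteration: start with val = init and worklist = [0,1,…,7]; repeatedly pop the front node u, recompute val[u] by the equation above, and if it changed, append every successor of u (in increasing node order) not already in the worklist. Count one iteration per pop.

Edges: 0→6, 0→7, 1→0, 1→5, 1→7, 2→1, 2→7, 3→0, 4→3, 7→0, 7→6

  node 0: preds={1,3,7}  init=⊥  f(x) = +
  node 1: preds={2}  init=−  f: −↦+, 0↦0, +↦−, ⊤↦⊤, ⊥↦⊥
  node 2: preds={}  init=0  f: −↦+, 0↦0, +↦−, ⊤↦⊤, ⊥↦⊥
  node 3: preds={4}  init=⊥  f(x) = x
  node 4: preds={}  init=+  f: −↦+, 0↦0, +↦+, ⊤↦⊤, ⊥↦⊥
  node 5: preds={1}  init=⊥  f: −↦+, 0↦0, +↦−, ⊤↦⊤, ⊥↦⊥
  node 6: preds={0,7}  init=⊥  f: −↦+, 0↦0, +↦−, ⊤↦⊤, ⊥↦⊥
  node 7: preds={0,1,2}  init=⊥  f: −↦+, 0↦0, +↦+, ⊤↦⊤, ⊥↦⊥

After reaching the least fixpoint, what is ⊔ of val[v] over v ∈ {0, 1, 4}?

Iteration log — 10 steps:
  step 1. node 0  ⊔preds=−  new=+  old=⊥  +wl: 
  step 2. node 1  ⊔preds=0  new=⊤  old=−  +wl: 0
  step 3. node 2  ⊔preds=⊥  new=0  stable
  step 4. node 3  ⊔preds=+  new=+  old=⊥  +wl: 
  step 5. node 4  ⊔preds=⊥  new=+  stable
  step 6. node 5  ⊔preds=⊤  new=⊤  old=⊥  +wl: 
  step 7. node 6  ⊔preds=+  new=−  old=⊥  +wl: 
  step 8. node 7  ⊔preds=⊤  new=⊤  old=⊥  +wl: 6
  step 9. node 0  ⊔preds=⊤  new=+  stable
  step 10. node 6  ⊔preds=⊤  new=⊤  old=−  +wl: 

Least fixpoint reached:
  node 0: +
  node 1: ⊤
  node 2: 0
  node 3: +
  node 4: +
  node 5: ⊤
  node 6: ⊤
  node 7: ⊤

⊤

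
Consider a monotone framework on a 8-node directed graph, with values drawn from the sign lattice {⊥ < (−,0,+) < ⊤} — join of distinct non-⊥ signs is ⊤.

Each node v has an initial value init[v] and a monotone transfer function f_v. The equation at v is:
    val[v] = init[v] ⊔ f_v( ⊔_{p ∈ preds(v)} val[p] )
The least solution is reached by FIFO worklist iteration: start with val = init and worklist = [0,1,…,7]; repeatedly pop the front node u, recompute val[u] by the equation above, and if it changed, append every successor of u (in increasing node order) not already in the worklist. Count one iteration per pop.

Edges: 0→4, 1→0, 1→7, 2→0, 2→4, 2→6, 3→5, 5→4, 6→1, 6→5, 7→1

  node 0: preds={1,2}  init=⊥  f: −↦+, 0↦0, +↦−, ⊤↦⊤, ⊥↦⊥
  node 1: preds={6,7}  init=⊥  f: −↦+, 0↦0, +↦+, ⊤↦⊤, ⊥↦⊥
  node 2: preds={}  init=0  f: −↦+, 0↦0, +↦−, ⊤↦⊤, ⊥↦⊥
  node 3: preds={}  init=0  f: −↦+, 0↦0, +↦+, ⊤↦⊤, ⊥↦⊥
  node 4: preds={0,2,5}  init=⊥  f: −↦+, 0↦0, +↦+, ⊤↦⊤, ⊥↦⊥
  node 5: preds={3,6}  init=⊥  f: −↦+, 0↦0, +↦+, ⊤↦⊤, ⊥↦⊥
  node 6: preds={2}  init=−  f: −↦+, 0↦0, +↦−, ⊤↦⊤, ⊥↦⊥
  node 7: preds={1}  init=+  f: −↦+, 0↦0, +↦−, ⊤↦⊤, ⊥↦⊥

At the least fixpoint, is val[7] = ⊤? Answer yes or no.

yes

Trace (12 dequeues):
  [1] u=0 | in 0 | out 0 | prev ⊥ | push {}
  [2] u=1 | in ⊤ | out ⊤ | prev ⊥ | push {0}
  [3] u=2 | in ⊥ | out 0 | ==
  [4] u=3 | in ⊥ | out 0 | ==
  [5] u=4 | in 0 | out 0 | prev ⊥ | push {}
  [6] u=5 | in ⊤ | out ⊤ | prev ⊥ | push {4}
  [7] u=6 | in 0 | out ⊤ | prev − | push {1,5}
  [8] u=7 | in ⊤ | out ⊤ | prev + | push {}
  [9] u=0 | in ⊤ | out ⊤ | prev 0 | push {}
  [10] u=4 | in ⊤ | out ⊤ | prev 0 | push {}
  [11] u=1 | in ⊤ | out ⊤ | ==
  [12] u=5 | in ⊤ | out ⊤ | ==

Converged values:
  [0] ⊤
  [1] ⊤
  [2] 0
  [3] 0
  [4] ⊤
  [5] ⊤
  [6] ⊤
  [7] ⊤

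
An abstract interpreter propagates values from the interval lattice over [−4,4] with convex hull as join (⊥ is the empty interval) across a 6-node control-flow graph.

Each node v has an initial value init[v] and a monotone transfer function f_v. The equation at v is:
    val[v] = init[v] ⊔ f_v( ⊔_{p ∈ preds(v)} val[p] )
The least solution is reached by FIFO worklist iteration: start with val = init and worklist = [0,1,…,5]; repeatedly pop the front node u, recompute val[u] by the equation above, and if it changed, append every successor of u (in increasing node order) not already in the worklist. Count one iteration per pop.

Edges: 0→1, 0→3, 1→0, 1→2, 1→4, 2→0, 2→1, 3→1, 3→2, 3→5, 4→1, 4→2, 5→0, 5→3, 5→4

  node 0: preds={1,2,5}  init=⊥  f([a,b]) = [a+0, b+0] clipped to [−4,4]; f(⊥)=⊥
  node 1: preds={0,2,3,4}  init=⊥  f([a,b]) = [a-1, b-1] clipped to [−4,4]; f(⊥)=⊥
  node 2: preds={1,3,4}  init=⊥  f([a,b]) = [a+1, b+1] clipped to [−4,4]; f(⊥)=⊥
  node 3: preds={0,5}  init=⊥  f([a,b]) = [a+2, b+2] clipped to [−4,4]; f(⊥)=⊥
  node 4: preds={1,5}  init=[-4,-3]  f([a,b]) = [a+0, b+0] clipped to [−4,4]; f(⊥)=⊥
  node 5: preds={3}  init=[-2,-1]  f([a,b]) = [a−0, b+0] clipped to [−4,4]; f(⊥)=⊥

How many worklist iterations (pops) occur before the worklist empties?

26

Iteration log — 26 steps:
  step 1. node 0  ⊔preds=[-2,-1]  new=[-2,-1]  old=⊥  +wl: 
  step 2. node 1  ⊔preds=[-4,-1]  new=[-4,-2]  old=⊥  +wl: 0
  step 3. node 2  ⊔preds=[-4,-2]  new=[-3,-1]  old=⊥  +wl: 1
  step 4. node 3  ⊔preds=[-2,-1]  new=[0,1]  old=⊥  +wl: 2
  step 5. node 4  ⊔preds=[-4,-1]  new=[-4,-1]  old=[-4,-3]  +wl: 
  step 6. node 5  ⊔preds=[0,1]  new=[-2,1]  old=[-2,-1]  +wl: 3,4
  step 7. node 0  ⊔preds=[-4,1]  new=[-4,1]  old=[-2,-1]  +wl: 
  step 8. node 1  ⊔preds=[-4,1]  new=[-4,0]  old=[-4,-2]  +wl: 0
  step 9. node 2  ⊔preds=[-4,1]  new=[-3,2]  old=[-3,-1]  +wl: 1
  step 10. node 3  ⊔preds=[-4,1]  new=[-2,3]  old=[0,1]  +wl: 2,5
  step 11. node 4  ⊔preds=[-4,1]  new=[-4,1]  old=[-4,-1]  +wl: 
  step 12. node 0  ⊔preds=[-4,2]  new=[-4,2]  old=[-4,1]  +wl: 3
  step 13. node 1  ⊔preds=[-4,3]  new=[-4,2]  old=[-4,0]  +wl: 0,4
  step 14. node 2  ⊔preds=[-4,3]  new=[-3,4]  old=[-3,2]  +wl: 1
  step 15. node 5  ⊔preds=[-2,3]  new=[-2,3]  old=[-2,1]  +wl: 
  step 16. node 3  ⊔preds=[-4,3]  new=[-2,4]  old=[-2,3]  +wl: 2,5
  step 17. node 0  ⊔preds=[-4,4]  new=[-4,4]  old=[-4,2]  +wl: 3
  step 18. node 4  ⊔preds=[-4,3]  new=[-4,3]  old=[-4,1]  +wl: 
  step 19. node 1  ⊔preds=[-4,4]  new=[-4,3]  old=[-4,2]  +wl: 0,4
  step 20. node 2  ⊔preds=[-4,4]  new=[-3,4]  stable
  step 21. node 5  ⊔preds=[-2,4]  new=[-2,4]  old=[-2,3]  +wl: 
  step 22. node 3  ⊔preds=[-4,4]  new=[-2,4]  stable
  step 23. node 0  ⊔preds=[-4,4]  new=[-4,4]  stable
  step 24. node 4  ⊔preds=[-4,4]  new=[-4,4]  old=[-4,3]  +wl: 1,2
  step 25. node 1  ⊔preds=[-4,4]  new=[-4,3]  stable
  step 26. node 2  ⊔preds=[-4,4]  new=[-3,4]  stable

Least fixpoint reached:
  node 0: [-4,4]
  node 1: [-4,3]
  node 2: [-3,4]
  node 3: [-2,4]
  node 4: [-4,4]
  node 5: [-2,4]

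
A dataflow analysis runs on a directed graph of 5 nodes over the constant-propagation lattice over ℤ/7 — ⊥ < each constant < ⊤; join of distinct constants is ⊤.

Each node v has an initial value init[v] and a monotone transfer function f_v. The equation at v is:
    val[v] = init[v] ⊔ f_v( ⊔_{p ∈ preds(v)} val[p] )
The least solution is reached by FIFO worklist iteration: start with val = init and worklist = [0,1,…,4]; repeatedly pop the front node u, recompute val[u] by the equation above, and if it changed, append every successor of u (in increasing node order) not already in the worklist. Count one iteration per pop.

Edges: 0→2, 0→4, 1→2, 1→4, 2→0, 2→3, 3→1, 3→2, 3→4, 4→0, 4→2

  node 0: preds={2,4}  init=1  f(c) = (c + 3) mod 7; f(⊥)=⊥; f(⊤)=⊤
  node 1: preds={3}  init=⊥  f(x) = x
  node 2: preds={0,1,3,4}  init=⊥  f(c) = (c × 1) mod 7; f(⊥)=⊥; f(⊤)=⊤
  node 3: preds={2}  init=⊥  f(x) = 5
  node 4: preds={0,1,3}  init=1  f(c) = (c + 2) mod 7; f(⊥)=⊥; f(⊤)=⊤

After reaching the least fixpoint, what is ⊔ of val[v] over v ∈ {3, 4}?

Trace (9 dequeues):
  [1] u=0 | in 1 | out ⊤ | prev 1 | push {}
  [2] u=1 | in ⊥ | out ⊥ | ==
  [3] u=2 | in ⊤ | out ⊤ | prev ⊥ | push {0}
  [4] u=3 | in ⊤ | out 5 | prev ⊥ | push {1,2}
  [5] u=4 | in ⊤ | out ⊤ | prev 1 | push {}
  [6] u=0 | in ⊤ | out ⊤ | ==
  [7] u=1 | in 5 | out 5 | prev ⊥ | push {4}
  [8] u=2 | in ⊤ | out ⊤ | ==
  [9] u=4 | in ⊤ | out ⊤ | ==

Converged values:
  [0] ⊤
  [1] 5
  [2] ⊤
  [3] 5
  [4] ⊤

⊤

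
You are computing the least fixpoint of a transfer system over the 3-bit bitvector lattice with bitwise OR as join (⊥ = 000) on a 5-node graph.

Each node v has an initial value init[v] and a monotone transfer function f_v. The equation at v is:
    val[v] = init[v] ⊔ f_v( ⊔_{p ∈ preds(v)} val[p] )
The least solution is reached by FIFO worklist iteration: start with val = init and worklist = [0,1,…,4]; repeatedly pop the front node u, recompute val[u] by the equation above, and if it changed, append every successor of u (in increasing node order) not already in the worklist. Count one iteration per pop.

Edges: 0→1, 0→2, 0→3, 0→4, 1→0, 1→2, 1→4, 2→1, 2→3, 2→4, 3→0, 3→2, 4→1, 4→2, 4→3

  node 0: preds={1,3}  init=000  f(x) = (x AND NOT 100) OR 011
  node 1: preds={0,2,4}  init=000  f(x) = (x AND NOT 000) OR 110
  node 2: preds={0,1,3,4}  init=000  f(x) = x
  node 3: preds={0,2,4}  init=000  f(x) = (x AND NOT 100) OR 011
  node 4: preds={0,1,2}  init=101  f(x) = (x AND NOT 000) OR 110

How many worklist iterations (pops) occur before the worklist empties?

Iteration log — 9 steps:
  step 1. node 0  ⊔preds=000  new=011  old=000  +wl: 
  step 2. node 1  ⊔preds=111  new=111  old=000  +wl: 0
  step 3. node 2  ⊔preds=111  new=111  old=000  +wl: 1
  step 4. node 3  ⊔preds=111  new=011  old=000  +wl: 2
  step 5. node 4  ⊔preds=111  new=111  old=101  +wl: 3
  step 6. node 0  ⊔preds=111  new=011  stable
  step 7. node 1  ⊔preds=111  new=111  stable
  step 8. node 2  ⊔preds=111  new=111  stable
  step 9. node 3  ⊔preds=111  new=011  stable

Least fixpoint reached:
  node 0: 011
  node 1: 111
  node 2: 111
  node 3: 011
  node 4: 111

9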